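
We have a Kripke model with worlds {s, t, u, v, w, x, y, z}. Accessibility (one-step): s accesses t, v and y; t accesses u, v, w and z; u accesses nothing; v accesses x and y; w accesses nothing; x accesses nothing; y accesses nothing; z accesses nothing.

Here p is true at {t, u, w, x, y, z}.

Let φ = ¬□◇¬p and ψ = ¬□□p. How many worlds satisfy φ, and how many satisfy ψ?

3 and 1

For ¬□◇¬p:
s: □◇¬p is F. ✓
t: □◇¬p is F. ✓
u: □◇¬p is T. ✗
v: □◇¬p is F. ✓
w: □◇¬p is T. ✗
x: □◇¬p is T. ✗
y: □◇¬p is T. ✗
z: □◇¬p is T. ✗
— 3 worlds.
For ¬□□p:
s: □□p is F. ✓
t: □□p is T. ✗
u: □□p is T. ✗
v: □□p is T. ✗
w: □□p is T. ✗
x: □□p is T. ✗
y: □□p is T. ✗
z: □□p is T. ✗
— 1 world.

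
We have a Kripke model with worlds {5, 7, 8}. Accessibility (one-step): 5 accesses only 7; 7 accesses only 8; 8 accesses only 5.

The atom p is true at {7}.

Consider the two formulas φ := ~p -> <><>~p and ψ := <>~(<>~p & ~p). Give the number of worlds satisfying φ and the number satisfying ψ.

For ~p -> <><>~p:
5: ~p is T, <><>~p is T. ✓
7: ~p is F, <><>~p is T. ✓
8: ~p is T, <><>~p is F. ✗
— 2 worlds.
For <>~(<>~p & ~p):
5: successors {7}; ~(<>~p & ~p) there: 7:T. ✓
7: successors {8}; ~(<>~p & ~p) there: 8:F. ✗
8: successors {5}; ~(<>~p & ~p) there: 5:T. ✓
— 2 worlds.

2 and 2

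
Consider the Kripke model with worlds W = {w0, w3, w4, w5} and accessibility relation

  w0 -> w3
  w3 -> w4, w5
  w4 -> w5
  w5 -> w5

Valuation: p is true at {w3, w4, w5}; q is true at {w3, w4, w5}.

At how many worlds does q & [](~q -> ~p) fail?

1

w0: q is F, [](~q -> ~p) is T. ✗
w3: q is T, [](~q -> ~p) is T. ✓
w4: q is T, [](~q -> ~p) is T. ✓
w5: q is T, [](~q -> ~p) is T. ✓
Satisfying worlds: {w3, w4, w5}.
So q & [](~q -> ~p) fails at the other 1 world.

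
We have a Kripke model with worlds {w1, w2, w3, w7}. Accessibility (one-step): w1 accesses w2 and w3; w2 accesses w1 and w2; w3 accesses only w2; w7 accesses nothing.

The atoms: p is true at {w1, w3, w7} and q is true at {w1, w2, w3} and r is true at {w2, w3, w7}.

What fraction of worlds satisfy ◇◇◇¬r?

3/4

w1: successors {w2, w3}; ◇◇¬r there: w2:T, w3:T. ✓
w2: successors {w1, w2}; ◇◇¬r there: w1:T, w2:T. ✓
w3: successors {w2}; ◇◇¬r there: w2:T. ✓
w7: no successors, so ◇◇◇¬r fails. ✗
That's 3 of 4 worlds, so 3/4.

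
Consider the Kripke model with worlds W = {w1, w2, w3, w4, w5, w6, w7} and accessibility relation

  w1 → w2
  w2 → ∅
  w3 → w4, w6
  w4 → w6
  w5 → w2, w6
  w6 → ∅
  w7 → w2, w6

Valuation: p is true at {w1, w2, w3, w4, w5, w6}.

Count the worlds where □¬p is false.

5

w1: successors {w2}; ¬p there: w2:F. ✗
w2: no successors, so □¬p holds vacuously. ✓
w3: successors {w4, w6}; ¬p there: w4:F, w6:F. ✗
w4: successors {w6}; ¬p there: w6:F. ✗
w5: successors {w2, w6}; ¬p there: w2:F, w6:F. ✗
w6: no successors, so □¬p holds vacuously. ✓
w7: successors {w2, w6}; ¬p there: w2:F, w6:F. ✗
Satisfying worlds: {w2, w6}.
So □¬p fails at the other 5 worlds.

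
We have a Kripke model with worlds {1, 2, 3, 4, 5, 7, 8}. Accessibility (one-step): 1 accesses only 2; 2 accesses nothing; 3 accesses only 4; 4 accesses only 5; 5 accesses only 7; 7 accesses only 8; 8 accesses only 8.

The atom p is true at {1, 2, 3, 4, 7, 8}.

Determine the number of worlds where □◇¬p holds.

2

1: successors {2}; ◇¬p there: 2:F. ✗
2: no successors, so □◇¬p holds vacuously. ✓
3: successors {4}; ◇¬p there: 4:T. ✓
4: successors {5}; ◇¬p there: 5:F. ✗
5: successors {7}; ◇¬p there: 7:F. ✗
7: successors {8}; ◇¬p there: 8:F. ✗
8: successors {8}; ◇¬p there: 8:F. ✗
Satisfying worlds: {2, 3}.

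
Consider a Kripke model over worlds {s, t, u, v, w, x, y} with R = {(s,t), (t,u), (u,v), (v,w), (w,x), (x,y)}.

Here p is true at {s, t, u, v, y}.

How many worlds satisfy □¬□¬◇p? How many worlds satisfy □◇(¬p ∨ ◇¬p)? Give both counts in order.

3 and 4

For □¬□¬◇p:
s: successors {t}; ¬□¬◇p there: t:T. ✓
t: successors {u}; ¬□¬◇p there: u:F. ✗
u: successors {v}; ¬□¬◇p there: v:F. ✗
v: successors {w}; ¬□¬◇p there: w:T. ✓
w: successors {x}; ¬□¬◇p there: x:F. ✗
x: successors {y}; ¬□¬◇p there: y:F. ✗
y: no successors, so □¬□¬◇p holds vacuously. ✓
— 3 worlds.
For □◇(¬p ∨ ◇¬p):
s: successors {t}; ◇(¬p ∨ ◇¬p) there: t:F. ✗
t: successors {u}; ◇(¬p ∨ ◇¬p) there: u:T. ✓
u: successors {v}; ◇(¬p ∨ ◇¬p) there: v:T. ✓
v: successors {w}; ◇(¬p ∨ ◇¬p) there: w:T. ✓
w: successors {x}; ◇(¬p ∨ ◇¬p) there: x:F. ✗
x: successors {y}; ◇(¬p ∨ ◇¬p) there: y:F. ✗
y: no successors, so □◇(¬p ∨ ◇¬p) holds vacuously. ✓
— 4 worlds.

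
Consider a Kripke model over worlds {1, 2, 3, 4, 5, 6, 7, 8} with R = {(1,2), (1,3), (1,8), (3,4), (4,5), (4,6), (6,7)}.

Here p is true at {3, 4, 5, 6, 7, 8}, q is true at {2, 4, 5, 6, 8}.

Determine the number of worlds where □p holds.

1: successors {2, 3, 8}; p there: 2:F, 3:T, 8:T. ✗
2: no successors, so □p holds vacuously. ✓
3: successors {4}; p there: 4:T. ✓
4: successors {5, 6}; p there: 5:T, 6:T. ✓
5: no successors, so □p holds vacuously. ✓
6: successors {7}; p there: 7:T. ✓
7: no successors, so □p holds vacuously. ✓
8: no successors, so □p holds vacuously. ✓
Satisfying worlds: {2, 3, 4, 5, 6, 7, 8}.

7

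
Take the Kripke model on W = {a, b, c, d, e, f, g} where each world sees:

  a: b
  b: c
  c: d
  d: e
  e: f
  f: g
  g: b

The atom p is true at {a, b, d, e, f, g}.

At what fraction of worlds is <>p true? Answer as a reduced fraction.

6/7

a: successors {b}; p there: b:T. ✓
b: successors {c}; p there: c:F. ✗
c: successors {d}; p there: d:T. ✓
d: successors {e}; p there: e:T. ✓
e: successors {f}; p there: f:T. ✓
f: successors {g}; p there: g:T. ✓
g: successors {b}; p there: b:T. ✓
That's 6 of 7 worlds, so 6/7.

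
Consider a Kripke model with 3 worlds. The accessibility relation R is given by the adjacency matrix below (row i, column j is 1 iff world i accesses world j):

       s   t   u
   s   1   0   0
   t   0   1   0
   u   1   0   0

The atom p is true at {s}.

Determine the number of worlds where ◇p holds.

2

s: successors {s}; p there: s:T. ✓
t: successors {t}; p there: t:F. ✗
u: successors {s}; p there: s:T. ✓
Satisfying worlds: {s, u}.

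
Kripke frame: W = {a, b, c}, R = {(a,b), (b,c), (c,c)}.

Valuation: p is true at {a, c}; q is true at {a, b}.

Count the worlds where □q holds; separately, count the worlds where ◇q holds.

For □q:
a: successors {b}; q there: b:T. ✓
b: successors {c}; q there: c:F. ✗
c: successors {c}; q there: c:F. ✗
— 1 world.
For ◇q:
a: successors {b}; q there: b:T. ✓
b: successors {c}; q there: c:F. ✗
c: successors {c}; q there: c:F. ✗
— 1 world.

1 and 1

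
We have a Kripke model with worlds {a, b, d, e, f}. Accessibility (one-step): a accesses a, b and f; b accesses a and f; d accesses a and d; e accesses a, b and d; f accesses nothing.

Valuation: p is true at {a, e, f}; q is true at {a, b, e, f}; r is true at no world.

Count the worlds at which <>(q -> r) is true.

a: successors {a, b, f}; q -> r there: a:F, b:F, f:F. ✗
b: successors {a, f}; q -> r there: a:F, f:F. ✗
d: successors {a, d}; q -> r there: a:F, d:T. ✓
e: successors {a, b, d}; q -> r there: a:F, b:F, d:T. ✓
f: no successors, so <>(q -> r) fails. ✗
Satisfying worlds: {d, e}.

2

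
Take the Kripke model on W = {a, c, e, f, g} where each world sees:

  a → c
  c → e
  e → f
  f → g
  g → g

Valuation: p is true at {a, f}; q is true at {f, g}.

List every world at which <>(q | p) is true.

{e, f, g}

a: successors {c}; q | p there: c:F. ✗
c: successors {e}; q | p there: e:F. ✗
e: successors {f}; q | p there: f:T. ✓
f: successors {g}; q | p there: g:T. ✓
g: successors {g}; q | p there: g:T. ✓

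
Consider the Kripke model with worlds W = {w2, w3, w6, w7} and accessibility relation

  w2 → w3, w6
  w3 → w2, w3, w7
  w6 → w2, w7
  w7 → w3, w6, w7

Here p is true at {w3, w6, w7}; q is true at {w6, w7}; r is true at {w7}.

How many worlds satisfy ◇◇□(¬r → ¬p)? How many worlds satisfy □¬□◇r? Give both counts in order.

For ◇◇□(¬r → ¬p):
w2: successors {w3, w6}; ◇□(¬r → ¬p) there: w3:F, w6:F. ✗
w3: successors {w2, w3, w7}; ◇□(¬r → ¬p) there: w2:T, w3:F, w7:T. ✓
w6: successors {w2, w7}; ◇□(¬r → ¬p) there: w2:T, w7:T. ✓
w7: successors {w3, w6, w7}; ◇□(¬r → ¬p) there: w3:F, w6:F, w7:T. ✓
— 3 worlds.
For □¬□◇r:
w2: successors {w3, w6}; ¬□◇r there: w3:T, w6:T. ✓
w3: successors {w2, w3, w7}; ¬□◇r there: w2:F, w3:T, w7:F. ✗
w6: successors {w2, w7}; ¬□◇r there: w2:F, w7:F. ✗
w7: successors {w3, w6, w7}; ¬□◇r there: w3:T, w6:T, w7:F. ✗
— 1 world.

3 and 1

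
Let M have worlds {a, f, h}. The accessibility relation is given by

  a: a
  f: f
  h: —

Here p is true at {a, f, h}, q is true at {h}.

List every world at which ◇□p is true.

a: successors {a}; □p there: a:T. ✓
f: successors {f}; □p there: f:T. ✓
h: no successors, so ◇□p fails. ✗

{a, f}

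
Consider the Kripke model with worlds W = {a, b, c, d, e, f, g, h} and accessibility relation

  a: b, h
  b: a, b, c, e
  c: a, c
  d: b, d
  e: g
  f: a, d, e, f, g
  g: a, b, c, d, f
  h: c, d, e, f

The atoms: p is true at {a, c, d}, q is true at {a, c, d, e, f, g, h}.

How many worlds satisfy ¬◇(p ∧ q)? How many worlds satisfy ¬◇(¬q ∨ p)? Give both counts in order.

2 and 1

For ¬◇(p ∧ q):
a: ◇(p ∧ q) is F. ✓
b: ◇(p ∧ q) is T. ✗
c: ◇(p ∧ q) is T. ✗
d: ◇(p ∧ q) is T. ✗
e: ◇(p ∧ q) is F. ✓
f: ◇(p ∧ q) is T. ✗
g: ◇(p ∧ q) is T. ✗
h: ◇(p ∧ q) is T. ✗
— 2 worlds.
For ¬◇(¬q ∨ p):
a: ◇(¬q ∨ p) is T. ✗
b: ◇(¬q ∨ p) is T. ✗
c: ◇(¬q ∨ p) is T. ✗
d: ◇(¬q ∨ p) is T. ✗
e: ◇(¬q ∨ p) is F. ✓
f: ◇(¬q ∨ p) is T. ✗
g: ◇(¬q ∨ p) is T. ✗
h: ◇(¬q ∨ p) is T. ✗
— 1 world.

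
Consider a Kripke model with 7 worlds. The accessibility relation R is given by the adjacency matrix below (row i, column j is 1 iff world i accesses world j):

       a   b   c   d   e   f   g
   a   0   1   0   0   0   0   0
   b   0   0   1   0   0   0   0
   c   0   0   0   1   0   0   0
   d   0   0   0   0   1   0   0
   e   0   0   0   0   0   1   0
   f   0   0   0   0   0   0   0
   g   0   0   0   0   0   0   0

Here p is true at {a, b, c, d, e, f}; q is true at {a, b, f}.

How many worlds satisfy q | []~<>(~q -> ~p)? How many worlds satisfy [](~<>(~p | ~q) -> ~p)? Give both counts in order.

For q | []~<>(~q -> ~p):
a: q is T, []~<>(~q -> ~p) is T. ✓
b: q is T, []~<>(~q -> ~p) is T. ✓
c: q is F, []~<>(~q -> ~p) is T. ✓
d: q is F, []~<>(~q -> ~p) is F. ✗
e: q is F, []~<>(~q -> ~p) is T. ✓
f: q is T, []~<>(~q -> ~p) is T. ✓
g: q is F, []~<>(~q -> ~p) is T. ✓
— 6 worlds.
For [](~<>(~p | ~q) -> ~p):
a: successors {b}; ~<>(~p | ~q) -> ~p there: b:T. ✓
b: successors {c}; ~<>(~p | ~q) -> ~p there: c:T. ✓
c: successors {d}; ~<>(~p | ~q) -> ~p there: d:T. ✓
d: successors {e}; ~<>(~p | ~q) -> ~p there: e:F. ✗
e: successors {f}; ~<>(~p | ~q) -> ~p there: f:F. ✗
f: no successors, so [](~<>(~p | ~q) -> ~p) holds vacuously. ✓
g: no successors, so [](~<>(~p | ~q) -> ~p) holds vacuously. ✓
— 5 worlds.

6 and 5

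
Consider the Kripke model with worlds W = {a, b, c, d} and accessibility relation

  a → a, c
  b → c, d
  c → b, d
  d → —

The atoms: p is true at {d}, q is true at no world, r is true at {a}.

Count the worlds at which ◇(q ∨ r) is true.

1

a: successors {a, c}; q ∨ r there: a:T, c:F. ✓
b: successors {c, d}; q ∨ r there: c:F, d:F. ✗
c: successors {b, d}; q ∨ r there: b:F, d:F. ✗
d: no successors, so ◇(q ∨ r) fails. ✗
Satisfying worlds: {a}.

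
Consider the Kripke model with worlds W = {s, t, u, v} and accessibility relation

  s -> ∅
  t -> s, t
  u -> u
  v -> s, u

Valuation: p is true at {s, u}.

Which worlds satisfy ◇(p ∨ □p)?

s: no successors, so ◇(p ∨ □p) fails. ✗
t: successors {s, t}; p ∨ □p there: s:T, t:F. ✓
u: successors {u}; p ∨ □p there: u:T. ✓
v: successors {s, u}; p ∨ □p there: s:T, u:T. ✓

{t, u, v}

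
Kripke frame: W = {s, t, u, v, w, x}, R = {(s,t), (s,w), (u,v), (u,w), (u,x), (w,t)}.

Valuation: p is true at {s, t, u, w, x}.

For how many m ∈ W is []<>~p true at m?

s: successors {t, w}; <>~p there: t:F, w:F. ✗
t: no successors, so []<>~p holds vacuously. ✓
u: successors {v, w, x}; <>~p there: v:F, w:F, x:F. ✗
v: no successors, so []<>~p holds vacuously. ✓
w: successors {t}; <>~p there: t:F. ✗
x: no successors, so []<>~p holds vacuously. ✓
Satisfying worlds: {t, v, x}.

3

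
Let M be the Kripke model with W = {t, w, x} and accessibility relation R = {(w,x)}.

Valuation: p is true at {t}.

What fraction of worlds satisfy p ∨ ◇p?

1/3

t: p is T, ◇p is F. ✓
w: p is F, ◇p is F. ✗
x: p is F, ◇p is F. ✗
That's 1 of 3 worlds, so 1/3.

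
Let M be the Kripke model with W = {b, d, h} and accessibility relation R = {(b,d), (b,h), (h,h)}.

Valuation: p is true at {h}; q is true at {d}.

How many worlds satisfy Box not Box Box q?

2

b: successors {d, h}; not Box Box q there: d:F, h:T. ✗
d: no successors, so Box not Box Box q holds vacuously. ✓
h: successors {h}; not Box Box q there: h:T. ✓
Satisfying worlds: {d, h}.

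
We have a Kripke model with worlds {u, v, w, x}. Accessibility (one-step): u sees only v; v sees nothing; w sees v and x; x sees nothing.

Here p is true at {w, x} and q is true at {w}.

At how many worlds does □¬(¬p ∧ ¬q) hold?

u: successors {v}; ¬(¬p ∧ ¬q) there: v:F. ✗
v: no successors, so □¬(¬p ∧ ¬q) holds vacuously. ✓
w: successors {v, x}; ¬(¬p ∧ ¬q) there: v:F, x:T. ✗
x: no successors, so □¬(¬p ∧ ¬q) holds vacuously. ✓
Satisfying worlds: {v, x}.

2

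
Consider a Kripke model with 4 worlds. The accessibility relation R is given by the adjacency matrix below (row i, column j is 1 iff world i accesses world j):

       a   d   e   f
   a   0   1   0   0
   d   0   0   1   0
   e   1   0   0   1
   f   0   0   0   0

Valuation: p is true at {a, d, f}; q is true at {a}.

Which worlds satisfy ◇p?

{a, e}

a: successors {d}; p there: d:T. ✓
d: successors {e}; p there: e:F. ✗
e: successors {a, f}; p there: a:T, f:T. ✓
f: no successors, so ◇p fails. ✗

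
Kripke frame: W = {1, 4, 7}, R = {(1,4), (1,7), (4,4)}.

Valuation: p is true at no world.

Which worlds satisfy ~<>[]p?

1: <>[]p is T. ✗
4: <>[]p is F. ✓
7: <>[]p is F. ✓

{4, 7}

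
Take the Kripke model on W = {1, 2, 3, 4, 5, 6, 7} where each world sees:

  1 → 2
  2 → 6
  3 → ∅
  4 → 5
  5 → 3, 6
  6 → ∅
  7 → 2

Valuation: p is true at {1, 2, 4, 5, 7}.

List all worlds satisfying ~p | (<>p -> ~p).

1: ~p is F, <>p -> ~p is F. ✗
2: ~p is F, <>p -> ~p is T. ✓
3: ~p is T, <>p -> ~p is T. ✓
4: ~p is F, <>p -> ~p is F. ✗
5: ~p is F, <>p -> ~p is T. ✓
6: ~p is T, <>p -> ~p is T. ✓
7: ~p is F, <>p -> ~p is F. ✗

{2, 3, 5, 6}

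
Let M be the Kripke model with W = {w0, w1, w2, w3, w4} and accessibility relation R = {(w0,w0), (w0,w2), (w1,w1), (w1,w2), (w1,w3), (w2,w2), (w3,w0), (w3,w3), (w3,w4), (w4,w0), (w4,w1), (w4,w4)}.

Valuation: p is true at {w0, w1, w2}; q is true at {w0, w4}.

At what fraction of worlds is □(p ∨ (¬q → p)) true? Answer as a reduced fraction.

3/5

w0: successors {w0, w2}; p ∨ (¬q → p) there: w0:T, w2:T. ✓
w1: successors {w1, w2, w3}; p ∨ (¬q → p) there: w1:T, w2:T, w3:F. ✗
w2: successors {w2}; p ∨ (¬q → p) there: w2:T. ✓
w3: successors {w0, w3, w4}; p ∨ (¬q → p) there: w0:T, w3:F, w4:T. ✗
w4: successors {w0, w1, w4}; p ∨ (¬q → p) there: w0:T, w1:T, w4:T. ✓
That's 3 of 5 worlds, so 3/5.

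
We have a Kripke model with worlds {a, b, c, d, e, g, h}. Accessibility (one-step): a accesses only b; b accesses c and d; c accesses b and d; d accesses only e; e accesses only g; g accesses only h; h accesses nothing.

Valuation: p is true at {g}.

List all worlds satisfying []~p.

a: successors {b}; ~p there: b:T. ✓
b: successors {c, d}; ~p there: c:T, d:T. ✓
c: successors {b, d}; ~p there: b:T, d:T. ✓
d: successors {e}; ~p there: e:T. ✓
e: successors {g}; ~p there: g:F. ✗
g: successors {h}; ~p there: h:T. ✓
h: no successors, so []~p holds vacuously. ✓

{a, b, c, d, g, h}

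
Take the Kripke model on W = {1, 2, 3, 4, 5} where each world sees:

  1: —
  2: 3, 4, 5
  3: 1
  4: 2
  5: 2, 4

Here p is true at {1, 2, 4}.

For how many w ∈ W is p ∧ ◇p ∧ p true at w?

2

1: p ∧ ◇p is F, p is T. ✗
2: p ∧ ◇p is T, p is T. ✓
3: p ∧ ◇p is F, p is F. ✗
4: p ∧ ◇p is T, p is T. ✓
5: p ∧ ◇p is F, p is F. ✗
Satisfying worlds: {2, 4}.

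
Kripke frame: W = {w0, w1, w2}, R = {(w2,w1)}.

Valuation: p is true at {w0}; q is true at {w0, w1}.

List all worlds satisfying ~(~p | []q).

∅

w0: ~p | []q is T. ✗
w1: ~p | []q is T. ✗
w2: ~p | []q is T. ✗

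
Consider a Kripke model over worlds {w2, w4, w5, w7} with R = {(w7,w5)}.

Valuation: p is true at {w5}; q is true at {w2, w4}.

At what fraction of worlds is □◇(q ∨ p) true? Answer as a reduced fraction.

w2: no successors, so □◇(q ∨ p) holds vacuously. ✓
w4: no successors, so □◇(q ∨ p) holds vacuously. ✓
w5: no successors, so □◇(q ∨ p) holds vacuously. ✓
w7: successors {w5}; ◇(q ∨ p) there: w5:F. ✗
That's 3 of 4 worlds, so 3/4.

3/4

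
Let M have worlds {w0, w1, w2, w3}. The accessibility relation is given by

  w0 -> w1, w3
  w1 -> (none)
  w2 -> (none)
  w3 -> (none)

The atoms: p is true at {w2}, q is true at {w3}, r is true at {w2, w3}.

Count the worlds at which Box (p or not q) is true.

w0: successors {w1, w3}; p or not q there: w1:T, w3:F. ✗
w1: no successors, so Box (p or not q) holds vacuously. ✓
w2: no successors, so Box (p or not q) holds vacuously. ✓
w3: no successors, so Box (p or not q) holds vacuously. ✓
Satisfying worlds: {w1, w2, w3}.

3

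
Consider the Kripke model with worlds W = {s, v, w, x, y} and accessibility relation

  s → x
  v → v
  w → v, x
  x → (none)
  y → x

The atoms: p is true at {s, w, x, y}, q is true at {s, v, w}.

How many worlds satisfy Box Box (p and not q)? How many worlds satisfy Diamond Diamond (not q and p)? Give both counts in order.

For Box Box (p and not q):
s: successors {x}; Box (p and not q) there: x:T. ✓
v: successors {v}; Box (p and not q) there: v:F. ✗
w: successors {v, x}; Box (p and not q) there: v:F, x:T. ✗
x: no successors, so Box Box (p and not q) holds vacuously. ✓
y: successors {x}; Box (p and not q) there: x:T. ✓
— 3 worlds.
For Diamond Diamond (not q and p):
s: successors {x}; Diamond (not q and p) there: x:F. ✗
v: successors {v}; Diamond (not q and p) there: v:F. ✗
w: successors {v, x}; Diamond (not q and p) there: v:F, x:F. ✗
x: no successors, so Diamond Diamond (not q and p) fails. ✗
y: successors {x}; Diamond (not q and p) there: x:F. ✗
— 0 worlds.

3 and 0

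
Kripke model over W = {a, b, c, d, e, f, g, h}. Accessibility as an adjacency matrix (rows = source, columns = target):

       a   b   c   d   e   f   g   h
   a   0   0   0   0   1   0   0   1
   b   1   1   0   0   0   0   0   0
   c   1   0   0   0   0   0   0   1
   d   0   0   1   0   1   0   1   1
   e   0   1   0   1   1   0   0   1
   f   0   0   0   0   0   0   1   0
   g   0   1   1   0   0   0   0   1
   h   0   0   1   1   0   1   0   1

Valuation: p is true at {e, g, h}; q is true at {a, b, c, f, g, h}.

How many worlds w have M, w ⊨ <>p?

a: successors {e, h}; p there: e:T, h:T. ✓
b: successors {a, b}; p there: a:F, b:F. ✗
c: successors {a, h}; p there: a:F, h:T. ✓
d: successors {c, e, g, h}; p there: c:F, e:T, g:T, h:T. ✓
e: successors {b, d, e, h}; p there: b:F, d:F, e:T, h:T. ✓
f: successors {g}; p there: g:T. ✓
g: successors {b, c, h}; p there: b:F, c:F, h:T. ✓
h: successors {c, d, f, h}; p there: c:F, d:F, f:F, h:T. ✓
Satisfying worlds: {a, c, d, e, f, g, h}.

7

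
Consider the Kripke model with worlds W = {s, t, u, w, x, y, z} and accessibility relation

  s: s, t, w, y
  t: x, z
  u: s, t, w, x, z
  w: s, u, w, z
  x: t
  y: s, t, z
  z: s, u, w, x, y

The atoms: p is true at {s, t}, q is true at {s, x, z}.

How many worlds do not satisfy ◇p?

s: successors {s, t, w, y}; p there: s:T, t:T, w:F, y:F. ✓
t: successors {x, z}; p there: x:F, z:F. ✗
u: successors {s, t, w, x, z}; p there: s:T, t:T, w:F, x:F, z:F. ✓
w: successors {s, u, w, z}; p there: s:T, u:F, w:F, z:F. ✓
x: successors {t}; p there: t:T. ✓
y: successors {s, t, z}; p there: s:T, t:T, z:F. ✓
z: successors {s, u, w, x, y}; p there: s:T, u:F, w:F, x:F, y:F. ✓
Satisfying worlds: {s, u, w, x, y, z}.
So ◇p fails at the other 1 world.

1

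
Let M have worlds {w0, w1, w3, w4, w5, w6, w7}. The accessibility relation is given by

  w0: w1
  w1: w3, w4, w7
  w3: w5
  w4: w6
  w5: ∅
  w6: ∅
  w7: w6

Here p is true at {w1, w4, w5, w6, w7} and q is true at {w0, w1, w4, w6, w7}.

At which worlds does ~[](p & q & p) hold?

w0: [](p & q & p) is T. ✗
w1: [](p & q & p) is F. ✓
w3: [](p & q & p) is F. ✓
w4: [](p & q & p) is T. ✗
w5: [](p & q & p) is T. ✗
w6: [](p & q & p) is T. ✗
w7: [](p & q & p) is T. ✗

{w1, w3}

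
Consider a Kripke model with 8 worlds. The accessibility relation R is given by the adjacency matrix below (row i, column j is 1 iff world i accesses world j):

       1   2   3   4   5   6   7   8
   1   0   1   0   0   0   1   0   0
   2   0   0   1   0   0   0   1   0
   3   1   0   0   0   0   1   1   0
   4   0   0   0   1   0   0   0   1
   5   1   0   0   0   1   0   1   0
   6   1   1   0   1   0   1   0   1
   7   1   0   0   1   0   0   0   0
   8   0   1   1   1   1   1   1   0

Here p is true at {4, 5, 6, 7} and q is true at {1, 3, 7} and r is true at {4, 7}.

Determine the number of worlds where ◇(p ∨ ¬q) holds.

8

1: successors {2, 6}; p ∨ ¬q there: 2:T, 6:T. ✓
2: successors {3, 7}; p ∨ ¬q there: 3:F, 7:T. ✓
3: successors {1, 6, 7}; p ∨ ¬q there: 1:F, 6:T, 7:T. ✓
4: successors {4, 8}; p ∨ ¬q there: 4:T, 8:T. ✓
5: successors {1, 5, 7}; p ∨ ¬q there: 1:F, 5:T, 7:T. ✓
6: successors {1, 2, 4, 6, 8}; p ∨ ¬q there: 1:F, 2:T, 4:T, 6:T, 8:T. ✓
7: successors {1, 4}; p ∨ ¬q there: 1:F, 4:T. ✓
8: successors {2, 3, 4, 5, 6, 7}; p ∨ ¬q there: 2:T, 3:F, 4:T, 5:T, 6:T, 7:T. ✓
Satisfying worlds: {1, 2, 3, 4, 5, 6, 7, 8}.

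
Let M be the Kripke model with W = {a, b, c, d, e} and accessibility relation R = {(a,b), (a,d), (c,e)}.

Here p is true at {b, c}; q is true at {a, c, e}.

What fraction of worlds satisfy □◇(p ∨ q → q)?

3/5

a: successors {b, d}; ◇(p ∨ q → q) there: b:F, d:F. ✗
b: no successors, so □◇(p ∨ q → q) holds vacuously. ✓
c: successors {e}; ◇(p ∨ q → q) there: e:F. ✗
d: no successors, so □◇(p ∨ q → q) holds vacuously. ✓
e: no successors, so □◇(p ∨ q → q) holds vacuously. ✓
That's 3 of 5 worlds, so 3/5.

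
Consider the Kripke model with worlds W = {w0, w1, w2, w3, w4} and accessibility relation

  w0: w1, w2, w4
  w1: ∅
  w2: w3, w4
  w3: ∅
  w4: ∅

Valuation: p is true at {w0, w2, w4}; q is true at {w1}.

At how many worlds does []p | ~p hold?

w0: []p is F, ~p is F. ✗
w1: []p is T, ~p is T. ✓
w2: []p is F, ~p is F. ✗
w3: []p is T, ~p is T. ✓
w4: []p is T, ~p is F. ✓
Satisfying worlds: {w1, w3, w4}.

3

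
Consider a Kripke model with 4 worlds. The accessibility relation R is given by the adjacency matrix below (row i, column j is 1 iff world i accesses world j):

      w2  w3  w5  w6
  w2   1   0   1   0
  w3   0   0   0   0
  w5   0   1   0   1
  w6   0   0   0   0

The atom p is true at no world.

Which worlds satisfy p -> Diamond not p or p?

{w2, w3, w5, w6}

w2: p is F, Diamond not p or p is T. ✓
w3: p is F, Diamond not p or p is F. ✓
w5: p is F, Diamond not p or p is T. ✓
w6: p is F, Diamond not p or p is F. ✓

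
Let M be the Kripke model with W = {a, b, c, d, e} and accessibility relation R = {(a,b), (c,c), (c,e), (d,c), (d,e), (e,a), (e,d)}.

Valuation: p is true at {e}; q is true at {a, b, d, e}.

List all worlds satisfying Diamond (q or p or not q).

{a, c, d, e}

a: successors {b}; q or p or not q there: b:T. ✓
b: no successors, so Diamond (q or p or not q) fails. ✗
c: successors {c, e}; q or p or not q there: c:T, e:T. ✓
d: successors {c, e}; q or p or not q there: c:T, e:T. ✓
e: successors {a, d}; q or p or not q there: a:T, d:T. ✓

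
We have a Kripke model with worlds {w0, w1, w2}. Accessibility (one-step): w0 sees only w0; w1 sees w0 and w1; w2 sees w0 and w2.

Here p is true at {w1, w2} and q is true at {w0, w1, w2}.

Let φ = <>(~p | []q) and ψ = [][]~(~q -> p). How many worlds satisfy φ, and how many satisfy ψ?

For <>(~p | []q):
w0: successors {w0}; ~p | []q there: w0:T. ✓
w1: successors {w0, w1}; ~p | []q there: w0:T, w1:T. ✓
w2: successors {w0, w2}; ~p | []q there: w0:T, w2:T. ✓
— 3 worlds.
For [][]~(~q -> p):
w0: successors {w0}; []~(~q -> p) there: w0:F. ✗
w1: successors {w0, w1}; []~(~q -> p) there: w0:F, w1:F. ✗
w2: successors {w0, w2}; []~(~q -> p) there: w0:F, w2:F. ✗
— 0 worlds.

3 and 0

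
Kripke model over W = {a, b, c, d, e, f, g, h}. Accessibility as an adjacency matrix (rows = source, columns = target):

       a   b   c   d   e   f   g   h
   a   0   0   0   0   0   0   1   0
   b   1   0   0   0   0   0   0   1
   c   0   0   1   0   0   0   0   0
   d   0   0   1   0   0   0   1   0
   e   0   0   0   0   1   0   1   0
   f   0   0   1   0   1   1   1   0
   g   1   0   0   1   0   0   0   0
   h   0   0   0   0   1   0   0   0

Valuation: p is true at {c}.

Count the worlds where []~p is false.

3

a: successors {g}; ~p there: g:T. ✓
b: successors {a, h}; ~p there: a:T, h:T. ✓
c: successors {c}; ~p there: c:F. ✗
d: successors {c, g}; ~p there: c:F, g:T. ✗
e: successors {e, g}; ~p there: e:T, g:T. ✓
f: successors {c, e, f, g}; ~p there: c:F, e:T, f:T, g:T. ✗
g: successors {a, d}; ~p there: a:T, d:T. ✓
h: successors {e}; ~p there: e:T. ✓
Satisfying worlds: {a, b, e, g, h}.
So []~p fails at the other 3 worlds.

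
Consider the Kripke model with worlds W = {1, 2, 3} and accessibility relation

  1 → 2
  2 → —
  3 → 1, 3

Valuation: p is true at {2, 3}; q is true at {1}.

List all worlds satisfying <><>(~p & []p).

1: successors {2}; <>(~p & []p) there: 2:F. ✗
2: no successors, so <><>(~p & []p) fails. ✗
3: successors {1, 3}; <>(~p & []p) there: 1:F, 3:T. ✓

{3}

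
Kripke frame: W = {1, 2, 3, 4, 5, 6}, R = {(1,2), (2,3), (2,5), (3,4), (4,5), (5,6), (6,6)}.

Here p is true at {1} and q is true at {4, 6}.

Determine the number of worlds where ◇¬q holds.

1: successors {2}; ¬q there: 2:T. ✓
2: successors {3, 5}; ¬q there: 3:T, 5:T. ✓
3: successors {4}; ¬q there: 4:F. ✗
4: successors {5}; ¬q there: 5:T. ✓
5: successors {6}; ¬q there: 6:F. ✗
6: successors {6}; ¬q there: 6:F. ✗
Satisfying worlds: {1, 2, 4}.

3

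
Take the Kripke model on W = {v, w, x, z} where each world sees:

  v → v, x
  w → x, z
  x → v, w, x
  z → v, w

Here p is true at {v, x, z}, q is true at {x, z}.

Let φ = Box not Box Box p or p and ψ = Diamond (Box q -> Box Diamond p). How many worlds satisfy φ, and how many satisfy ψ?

For Box not Box Box p or p:
v: Box not Box Box p is T, p is T. ✓
w: Box not Box Box p is F, p is F. ✗
x: Box not Box Box p is T, p is T. ✓
z: Box not Box Box p is T, p is T. ✓
— 3 worlds.
For Diamond (Box q -> Box Diamond p):
v: successors {v, x}; Box q -> Box Diamond p there: v:T, x:T. ✓
w: successors {x, z}; Box q -> Box Diamond p there: x:T, z:T. ✓
x: successors {v, w, x}; Box q -> Box Diamond p there: v:T, w:T, x:T. ✓
z: successors {v, w}; Box q -> Box Diamond p there: v:T, w:T. ✓
— 4 worlds.

3 and 4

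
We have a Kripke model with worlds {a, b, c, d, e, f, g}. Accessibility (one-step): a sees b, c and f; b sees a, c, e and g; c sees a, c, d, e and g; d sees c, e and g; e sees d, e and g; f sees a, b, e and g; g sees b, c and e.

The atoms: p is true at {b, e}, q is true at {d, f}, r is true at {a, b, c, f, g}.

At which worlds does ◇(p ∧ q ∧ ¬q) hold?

a: successors {b, c, f}; p ∧ q ∧ ¬q there: b:F, c:F, f:F. ✗
b: successors {a, c, e, g}; p ∧ q ∧ ¬q there: a:F, c:F, e:F, g:F. ✗
c: successors {a, c, d, e, g}; p ∧ q ∧ ¬q there: a:F, c:F, d:F, e:F, g:F. ✗
d: successors {c, e, g}; p ∧ q ∧ ¬q there: c:F, e:F, g:F. ✗
e: successors {d, e, g}; p ∧ q ∧ ¬q there: d:F, e:F, g:F. ✗
f: successors {a, b, e, g}; p ∧ q ∧ ¬q there: a:F, b:F, e:F, g:F. ✗
g: successors {b, c, e}; p ∧ q ∧ ¬q there: b:F, c:F, e:F. ✗

∅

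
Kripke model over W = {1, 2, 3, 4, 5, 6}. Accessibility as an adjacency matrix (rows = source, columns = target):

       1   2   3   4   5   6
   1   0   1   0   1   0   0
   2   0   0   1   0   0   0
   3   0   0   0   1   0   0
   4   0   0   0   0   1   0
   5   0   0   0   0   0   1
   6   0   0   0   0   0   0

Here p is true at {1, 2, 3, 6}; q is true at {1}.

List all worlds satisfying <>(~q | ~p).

1: successors {2, 4}; ~q | ~p there: 2:T, 4:T. ✓
2: successors {3}; ~q | ~p there: 3:T. ✓
3: successors {4}; ~q | ~p there: 4:T. ✓
4: successors {5}; ~q | ~p there: 5:T. ✓
5: successors {6}; ~q | ~p there: 6:T. ✓
6: no successors, so <>(~q | ~p) fails. ✗

{1, 2, 3, 4, 5}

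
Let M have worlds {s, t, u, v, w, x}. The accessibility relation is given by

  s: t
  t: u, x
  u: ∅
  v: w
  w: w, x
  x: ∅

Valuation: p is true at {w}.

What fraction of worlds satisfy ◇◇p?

s: successors {t}; ◇p there: t:F. ✗
t: successors {u, x}; ◇p there: u:F, x:F. ✗
u: no successors, so ◇◇p fails. ✗
v: successors {w}; ◇p there: w:T. ✓
w: successors {w, x}; ◇p there: w:T, x:F. ✓
x: no successors, so ◇◇p fails. ✗
That's 2 of 6 worlds, so 2/6 = 1/3.

1/3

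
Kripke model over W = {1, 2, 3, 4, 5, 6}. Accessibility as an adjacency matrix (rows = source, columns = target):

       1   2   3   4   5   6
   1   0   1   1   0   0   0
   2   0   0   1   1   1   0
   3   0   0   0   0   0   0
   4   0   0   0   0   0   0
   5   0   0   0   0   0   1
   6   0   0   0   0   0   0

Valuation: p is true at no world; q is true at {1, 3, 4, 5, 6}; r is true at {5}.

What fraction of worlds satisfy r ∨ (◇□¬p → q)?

5/6

1: r is F, ◇□¬p → q is T. ✓
2: r is F, ◇□¬p → q is F. ✗
3: r is F, ◇□¬p → q is T. ✓
4: r is F, ◇□¬p → q is T. ✓
5: r is T, ◇□¬p → q is T. ✓
6: r is F, ◇□¬p → q is T. ✓
That's 5 of 6 worlds, so 5/6.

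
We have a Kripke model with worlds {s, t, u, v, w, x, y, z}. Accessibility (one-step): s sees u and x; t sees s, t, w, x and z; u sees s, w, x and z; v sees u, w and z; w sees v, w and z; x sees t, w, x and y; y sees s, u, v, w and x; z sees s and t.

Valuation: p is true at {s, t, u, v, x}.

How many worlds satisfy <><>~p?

s: successors {u, x}; <>~p there: u:T, x:T. ✓
t: successors {s, t, w, x, z}; <>~p there: s:F, t:T, w:T, x:T, z:F. ✓
u: successors {s, w, x, z}; <>~p there: s:F, w:T, x:T, z:F. ✓
v: successors {u, w, z}; <>~p there: u:T, w:T, z:F. ✓
w: successors {v, w, z}; <>~p there: v:T, w:T, z:F. ✓
x: successors {t, w, x, y}; <>~p there: t:T, w:T, x:T, y:T. ✓
y: successors {s, u, v, w, x}; <>~p there: s:F, u:T, v:T, w:T, x:T. ✓
z: successors {s, t}; <>~p there: s:F, t:T. ✓
Satisfying worlds: {s, t, u, v, w, x, y, z}.

8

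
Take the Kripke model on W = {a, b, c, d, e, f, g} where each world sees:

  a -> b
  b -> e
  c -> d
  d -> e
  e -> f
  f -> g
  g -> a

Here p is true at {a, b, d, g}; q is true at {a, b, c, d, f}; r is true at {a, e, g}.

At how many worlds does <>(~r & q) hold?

a: successors {b}; ~r & q there: b:T. ✓
b: successors {e}; ~r & q there: e:F. ✗
c: successors {d}; ~r & q there: d:T. ✓
d: successors {e}; ~r & q there: e:F. ✗
e: successors {f}; ~r & q there: f:T. ✓
f: successors {g}; ~r & q there: g:F. ✗
g: successors {a}; ~r & q there: a:F. ✗
Satisfying worlds: {a, c, e}.

3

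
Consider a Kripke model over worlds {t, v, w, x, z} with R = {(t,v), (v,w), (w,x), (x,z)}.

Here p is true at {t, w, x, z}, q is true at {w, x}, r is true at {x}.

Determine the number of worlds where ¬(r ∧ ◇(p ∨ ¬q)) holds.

4

t: r ∧ ◇(p ∨ ¬q) is F. ✓
v: r ∧ ◇(p ∨ ¬q) is F. ✓
w: r ∧ ◇(p ∨ ¬q) is F. ✓
x: r ∧ ◇(p ∨ ¬q) is T. ✗
z: r ∧ ◇(p ∨ ¬q) is F. ✓
Satisfying worlds: {t, v, w, z}.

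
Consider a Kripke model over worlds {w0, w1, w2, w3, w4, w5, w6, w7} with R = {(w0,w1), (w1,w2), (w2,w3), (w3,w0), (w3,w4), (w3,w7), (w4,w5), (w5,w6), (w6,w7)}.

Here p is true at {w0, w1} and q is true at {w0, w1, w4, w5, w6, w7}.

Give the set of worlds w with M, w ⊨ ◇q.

{w0, w3, w4, w5, w6}

w0: successors {w1}; q there: w1:T. ✓
w1: successors {w2}; q there: w2:F. ✗
w2: successors {w3}; q there: w3:F. ✗
w3: successors {w0, w4, w7}; q there: w0:T, w4:T, w7:T. ✓
w4: successors {w5}; q there: w5:T. ✓
w5: successors {w6}; q there: w6:T. ✓
w6: successors {w7}; q there: w7:T. ✓
w7: no successors, so ◇q fails. ✗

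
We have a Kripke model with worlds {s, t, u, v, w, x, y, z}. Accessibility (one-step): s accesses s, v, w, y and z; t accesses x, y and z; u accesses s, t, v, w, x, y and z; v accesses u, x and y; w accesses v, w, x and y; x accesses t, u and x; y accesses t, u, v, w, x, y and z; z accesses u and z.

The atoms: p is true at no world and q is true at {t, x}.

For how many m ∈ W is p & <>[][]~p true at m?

s: p is F, <>[][]~p is T. ✗
t: p is F, <>[][]~p is T. ✗
u: p is F, <>[][]~p is T. ✗
v: p is F, <>[][]~p is T. ✗
w: p is F, <>[][]~p is T. ✗
x: p is F, <>[][]~p is T. ✗
y: p is F, <>[][]~p is T. ✗
z: p is F, <>[][]~p is T. ✗
Satisfying worlds: ∅.

0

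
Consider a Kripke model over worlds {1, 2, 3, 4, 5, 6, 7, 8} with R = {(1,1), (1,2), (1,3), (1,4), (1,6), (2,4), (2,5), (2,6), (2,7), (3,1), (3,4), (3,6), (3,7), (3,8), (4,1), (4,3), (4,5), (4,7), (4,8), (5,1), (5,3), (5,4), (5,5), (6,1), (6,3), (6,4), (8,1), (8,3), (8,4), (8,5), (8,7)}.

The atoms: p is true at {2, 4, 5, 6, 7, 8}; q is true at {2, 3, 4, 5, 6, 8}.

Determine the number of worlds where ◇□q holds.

4

1: successors {1, 2, 3, 4, 6}; □q there: 1:F, 2:F, 3:F, 4:F, 6:F. ✗
2: successors {4, 5, 6, 7}; □q there: 4:F, 5:F, 6:F, 7:T. ✓
3: successors {1, 4, 6, 7, 8}; □q there: 1:F, 4:F, 6:F, 7:T, 8:F. ✓
4: successors {1, 3, 5, 7, 8}; □q there: 1:F, 3:F, 5:F, 7:T, 8:F. ✓
5: successors {1, 3, 4, 5}; □q there: 1:F, 3:F, 4:F, 5:F. ✗
6: successors {1, 3, 4}; □q there: 1:F, 3:F, 4:F. ✗
7: no successors, so ◇□q fails. ✗
8: successors {1, 3, 4, 5, 7}; □q there: 1:F, 3:F, 4:F, 5:F, 7:T. ✓
Satisfying worlds: {2, 3, 4, 8}.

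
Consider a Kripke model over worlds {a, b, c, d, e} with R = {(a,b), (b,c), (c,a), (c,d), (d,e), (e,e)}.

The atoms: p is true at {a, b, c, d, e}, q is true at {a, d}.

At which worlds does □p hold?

{a, b, c, d, e}

a: successors {b}; p there: b:T. ✓
b: successors {c}; p there: c:T. ✓
c: successors {a, d}; p there: a:T, d:T. ✓
d: successors {e}; p there: e:T. ✓
e: successors {e}; p there: e:T. ✓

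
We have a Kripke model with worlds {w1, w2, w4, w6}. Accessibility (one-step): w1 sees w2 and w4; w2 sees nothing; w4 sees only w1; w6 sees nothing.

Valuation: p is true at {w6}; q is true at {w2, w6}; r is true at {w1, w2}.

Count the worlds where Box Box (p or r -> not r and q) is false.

w1: successors {w2, w4}; Box (p or r -> not r and q) there: w2:T, w4:F. ✗
w2: no successors, so Box Box (p or r -> not r and q) holds vacuously. ✓
w4: successors {w1}; Box (p or r -> not r and q) there: w1:F. ✗
w6: no successors, so Box Box (p or r -> not r and q) holds vacuously. ✓
Satisfying worlds: {w2, w6}.
So Box Box (p or r -> not r and q) fails at the other 2 worlds.

2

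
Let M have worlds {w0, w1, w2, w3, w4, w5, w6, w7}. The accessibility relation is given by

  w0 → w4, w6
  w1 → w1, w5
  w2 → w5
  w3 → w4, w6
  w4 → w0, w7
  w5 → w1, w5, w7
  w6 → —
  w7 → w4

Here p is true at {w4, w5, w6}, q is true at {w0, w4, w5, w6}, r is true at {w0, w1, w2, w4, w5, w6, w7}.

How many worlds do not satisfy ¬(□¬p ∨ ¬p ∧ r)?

6

w0: □¬p ∨ ¬p ∧ r is T. ✗
w1: □¬p ∨ ¬p ∧ r is T. ✗
w2: □¬p ∨ ¬p ∧ r is T. ✗
w3: □¬p ∨ ¬p ∧ r is F. ✓
w4: □¬p ∨ ¬p ∧ r is T. ✗
w5: □¬p ∨ ¬p ∧ r is F. ✓
w6: □¬p ∨ ¬p ∧ r is T. ✗
w7: □¬p ∨ ¬p ∧ r is T. ✗
Satisfying worlds: {w3, w5}.
So ¬(□¬p ∨ ¬p ∧ r) fails at the other 6 worlds.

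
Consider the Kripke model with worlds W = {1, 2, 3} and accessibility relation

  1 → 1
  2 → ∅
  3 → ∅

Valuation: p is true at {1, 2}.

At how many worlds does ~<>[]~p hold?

3

1: <>[]~p is F. ✓
2: <>[]~p is F. ✓
3: <>[]~p is F. ✓
Satisfying worlds: {1, 2, 3}.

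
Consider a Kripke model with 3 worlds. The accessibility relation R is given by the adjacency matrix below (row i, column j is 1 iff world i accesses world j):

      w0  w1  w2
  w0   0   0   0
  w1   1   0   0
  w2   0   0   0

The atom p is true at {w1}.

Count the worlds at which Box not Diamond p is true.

3

w0: no successors, so Box not Diamond p holds vacuously. ✓
w1: successors {w0}; not Diamond p there: w0:T. ✓
w2: no successors, so Box not Diamond p holds vacuously. ✓
Satisfying worlds: {w0, w1, w2}.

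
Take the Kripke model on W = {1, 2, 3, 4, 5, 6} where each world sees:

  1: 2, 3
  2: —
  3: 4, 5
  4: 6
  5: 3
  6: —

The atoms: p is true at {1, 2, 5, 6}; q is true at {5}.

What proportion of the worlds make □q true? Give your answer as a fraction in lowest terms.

1: successors {2, 3}; q there: 2:F, 3:F. ✗
2: no successors, so □q holds vacuously. ✓
3: successors {4, 5}; q there: 4:F, 5:T. ✗
4: successors {6}; q there: 6:F. ✗
5: successors {3}; q there: 3:F. ✗
6: no successors, so □q holds vacuously. ✓
That's 2 of 6 worlds, so 2/6 = 1/3.

1/3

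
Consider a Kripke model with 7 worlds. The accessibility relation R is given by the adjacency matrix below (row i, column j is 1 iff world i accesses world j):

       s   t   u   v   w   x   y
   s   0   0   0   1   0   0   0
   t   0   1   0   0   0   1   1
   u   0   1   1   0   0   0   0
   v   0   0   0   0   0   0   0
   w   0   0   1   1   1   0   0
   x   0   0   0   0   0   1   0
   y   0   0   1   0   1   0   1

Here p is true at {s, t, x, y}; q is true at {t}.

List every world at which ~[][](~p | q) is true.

s: [][](~p | q) is T. ✗
t: [][](~p | q) is F. ✓
u: [][](~p | q) is F. ✓
v: [][](~p | q) is T. ✗
w: [][](~p | q) is T. ✗
x: [][](~p | q) is F. ✓
y: [][](~p | q) is F. ✓

{t, u, x, y}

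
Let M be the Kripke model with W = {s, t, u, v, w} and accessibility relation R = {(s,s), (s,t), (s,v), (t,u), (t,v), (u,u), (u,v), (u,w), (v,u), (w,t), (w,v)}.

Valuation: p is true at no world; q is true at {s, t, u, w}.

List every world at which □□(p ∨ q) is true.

s: successors {s, t, v}; □(p ∨ q) there: s:F, t:F, v:T. ✗
t: successors {u, v}; □(p ∨ q) there: u:F, v:T. ✗
u: successors {u, v, w}; □(p ∨ q) there: u:F, v:T, w:F. ✗
v: successors {u}; □(p ∨ q) there: u:F. ✗
w: successors {t, v}; □(p ∨ q) there: t:F, v:T. ✗

∅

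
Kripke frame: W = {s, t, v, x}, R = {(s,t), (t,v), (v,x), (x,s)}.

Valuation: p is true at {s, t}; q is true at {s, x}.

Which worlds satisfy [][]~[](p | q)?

{x}

s: successors {t}; []~[](p | q) there: t:F. ✗
t: successors {v}; []~[](p | q) there: v:F. ✗
v: successors {x}; []~[](p | q) there: x:F. ✗
x: successors {s}; []~[](p | q) there: s:T. ✓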